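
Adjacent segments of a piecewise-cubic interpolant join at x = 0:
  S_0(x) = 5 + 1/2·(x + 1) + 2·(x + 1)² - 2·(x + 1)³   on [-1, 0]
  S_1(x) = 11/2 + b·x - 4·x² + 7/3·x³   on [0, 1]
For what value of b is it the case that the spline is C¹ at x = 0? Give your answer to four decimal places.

-1.5000

S_0'(x) = 1/2 + 4·(x + 1) - 6·(x + 1)², so S_0'(0) = -3/2. On the right, S_1'(0) = b, so b = -3/2.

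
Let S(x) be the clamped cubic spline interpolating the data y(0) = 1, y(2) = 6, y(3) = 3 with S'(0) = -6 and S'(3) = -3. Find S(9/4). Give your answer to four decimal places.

Put M_i = S'' at the i-th knot. Here h = (2, 1) and Δ = (5/2, -3), so the interior equations h_(i-1)·M_(i-1) + 2(h_(i-1)+h_i)·M_i + h_i·M_(i+1) = 6(Δ_i − Δ_(i-1)) read
  2·M_0 + 6·M_1 + 1·M_2 = 6(Δ_1 - Δ_0) = -33
Clamped end conditions give two more equations: 2h_0·M_0 + h_0·M_1 = 6(Δ_0 - S'(0)) = 51 and h_1·M_1 + 2h_1·M_2 = 6(S'(3) - Δ_1) = 0.
Forward elimination and back-substitution give M_0 = 77/4, M_1 = -13, M_2 = 13/2.
On [2, 3], S(x) = 6 + 1/4·(x - 2) - 13/2·(x - 2)² + 13/4·(x - 2)³.
With (x - 2) = 1/4: S(9/4) = 1461/256.

5.7070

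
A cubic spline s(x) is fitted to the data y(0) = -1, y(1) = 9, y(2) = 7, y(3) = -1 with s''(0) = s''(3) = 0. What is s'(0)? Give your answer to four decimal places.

12.8000

Put M_i = s'' at the i-th knot. Here h = (1, 1, 1) and Δ = (10, -2, -8), so the interior equations h_(i-1)·M_(i-1) + 2(h_(i-1)+h_i)·M_i + h_i·M_(i+1) = 6(Δ_i − Δ_(i-1)) read
  1·M_0 + 4·M_1 + 1·M_2 = 6(Δ_1 - Δ_0) = -72
  1·M_1 + 4·M_2 + 1·M_3 = 6(Δ_2 - Δ_1) = -36
Natural end conditions: M_0 = M_3 = 0.
Forward elimination and back-substitution give M_0 = 0, M_1 = -84/5, M_2 = -24/5, M_3 = 0.
On [0, 1], s'(x) = b_0 + 2c_0·x + 3d_0·x² with b_0 = Δ_0 - h_0(2M_0 + M_1)/6 = 64/5, c_0 = M_0/2 = 0, d_0 = (M_1 - M_0)/(6h_0) = -14/5. So s'(0) = 64/5.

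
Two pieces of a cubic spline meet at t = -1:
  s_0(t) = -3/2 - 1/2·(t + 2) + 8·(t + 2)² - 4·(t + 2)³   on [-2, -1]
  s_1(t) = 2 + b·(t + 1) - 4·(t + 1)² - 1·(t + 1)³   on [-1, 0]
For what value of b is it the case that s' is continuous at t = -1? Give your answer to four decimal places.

3.5000

s_0'(t) = -1/2 + 16·(t + 2) - 12·(t + 2)², so s_0'(-1) = 7/2. On the right, s_1'(-1) = b, so b = 7/2.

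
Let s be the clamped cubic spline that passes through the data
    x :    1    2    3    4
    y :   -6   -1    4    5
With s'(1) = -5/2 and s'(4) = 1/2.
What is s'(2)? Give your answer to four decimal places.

7.5000

Put M_i = s'' at the i-th knot. Here h = (1, 1, 1) and Δ = (5, 5, 1), so the interior equations h_(i-1)·M_(i-1) + 2(h_(i-1)+h_i)·M_i + h_i·M_(i+1) = 6(Δ_i − Δ_(i-1)) read
  1·M_0 + 4·M_1 + 1·M_2 = 6(Δ_1 - Δ_0) = 0
  1·M_1 + 4·M_2 + 1·M_3 = 6(Δ_2 - Δ_1) = -24
Clamped end conditions give two more equations: 2h_0·M_0 + h_0·M_1 = 6(Δ_0 - s'(1)) = 45 and h_2·M_2 + 2h_2·M_3 = 6(s'(4) - Δ_2) = -3.
Hence M_0 = 25, M_1 = -5, M_2 = -5, M_3 = 1.
On [2, 3], s'(x) = b_1 + 2c_1·(x - 2) + 3d_1·(x - 2)² with b_1 = Δ_1 - h_1(2M_1 + M_2)/6 = 15/2, c_1 = M_1/2 = -5/2, d_1 = (M_2 - M_1)/(6h_1) = 0. So s'(2) = 15/2.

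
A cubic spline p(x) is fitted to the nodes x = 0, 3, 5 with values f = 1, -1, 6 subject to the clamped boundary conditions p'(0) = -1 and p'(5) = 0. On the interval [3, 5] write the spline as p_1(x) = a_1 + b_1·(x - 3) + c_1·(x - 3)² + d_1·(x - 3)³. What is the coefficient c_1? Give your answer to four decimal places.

Write M_i for p''(x_i). With h_i = 3, 2 and divided differences Δ_i = -2/3, 7/2, the continuity of p' gives the tridiagonal system
  3·M_0 + 10·M_1 + 2·M_2 = 6(Δ_1 - Δ_0) = 25
Clamped end conditions give two more equations: 2h_0·M_0 + h_0·M_1 = 6(Δ_0 - p'(0)) = 2 and h_1·M_1 + 2h_1·M_2 = 6(p'(5) - Δ_1) = -21.
Forward elimination and back-substitution give M_0 = -59/30, M_1 = 23/5, M_2 = -151/20.
On [3, 5], with p_1(x) = a_1 + b_1·(x - 3) + c_1·(x - 3)² + d_1·(x - 3)³: c_1 = M_1/2 = 23/10, d_1 = (M_2 - M_1)/(6h_1) = -81/80, b_1 = Δ_1 - h_1(2M_1 + M_2)/6 = 59/20.

2.3000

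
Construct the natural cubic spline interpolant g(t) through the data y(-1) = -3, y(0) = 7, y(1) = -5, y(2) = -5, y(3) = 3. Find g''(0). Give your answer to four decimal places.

-39.6429

Write m_i for g''(x_i). With h_i = 1, 1, 1, 1 and divided differences Δ_i = 10, -12, 0, 8, the continuity of g' gives the tridiagonal system
  1·m_0 + 4·m_1 + 1·m_2 = 6(Δ_1 - Δ_0) = -132
  1·m_1 + 4·m_2 + 1·m_3 = 6(Δ_2 - Δ_1) = 72
  1·m_2 + 4·m_3 + 1·m_4 = 6(Δ_3 - Δ_2) = 48
Natural end conditions: m_0 = m_4 = 0.
Hence m_0 = 0, m_1 = -555/14, m_2 = 186/7, m_3 = 75/14, m_4 = 0.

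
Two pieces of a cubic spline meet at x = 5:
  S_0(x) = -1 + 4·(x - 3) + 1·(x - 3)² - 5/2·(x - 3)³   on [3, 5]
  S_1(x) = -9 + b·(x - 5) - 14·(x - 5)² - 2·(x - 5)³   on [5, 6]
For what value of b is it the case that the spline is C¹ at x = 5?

-22

S_0'(x) = 4 + 2·(x - 3) - 15/2·(x - 3)², so S_0'(5) = -22. On the right, S_1'(5) = b, so b = -22.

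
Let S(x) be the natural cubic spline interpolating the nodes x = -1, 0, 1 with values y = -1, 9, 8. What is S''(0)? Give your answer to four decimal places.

-16.5000

Let M_i = S''(x_i). Step sizes h_i = 1, 1; slopes of the chords Δ_i = (y_(i+1) - y_i)/h_i = 10, -1.
  1·M_0 + 4·M_1 + 1·M_2 = 6(Δ_1 - Δ_0) = -66
Natural end conditions: M_0 = M_2 = 0.
Solving the tridiagonal system: M_0 = 0, M_1 = -33/2, M_2 = 0.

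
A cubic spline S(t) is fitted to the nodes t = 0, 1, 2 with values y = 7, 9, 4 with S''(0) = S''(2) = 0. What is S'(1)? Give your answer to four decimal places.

Write M_i for S''(x_i). With h_i = 1, 1 and divided differences Δ_i = 2, -5, the continuity of S' gives the tridiagonal system
  1·M_0 + 4·M_1 + 1·M_2 = 6(Δ_1 - Δ_0) = -42
Natural end conditions: M_0 = M_2 = 0.
Hence M_0 = 0, M_1 = -21/2, M_2 = 0.
On [1, 2], S'(t) = b_1 + 2c_1·(t - 1) + 3d_1·(t - 1)² with b_1 = Δ_1 - h_1(2M_1 + M_2)/6 = -3/2, c_1 = M_1/2 = -21/4, d_1 = (M_2 - M_1)/(6h_1) = 7/4. So S'(1) = -3/2.

-1.5000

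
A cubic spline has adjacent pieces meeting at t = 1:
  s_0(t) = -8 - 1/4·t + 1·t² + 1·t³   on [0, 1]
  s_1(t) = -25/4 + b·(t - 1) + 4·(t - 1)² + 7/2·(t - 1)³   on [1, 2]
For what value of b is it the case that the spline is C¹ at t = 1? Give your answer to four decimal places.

s_0'(t) = -1/4 + 2·t + 3·t², so s_0'(1) = 19/4. On the right, s_1'(1) = b, so b = 19/4.

4.7500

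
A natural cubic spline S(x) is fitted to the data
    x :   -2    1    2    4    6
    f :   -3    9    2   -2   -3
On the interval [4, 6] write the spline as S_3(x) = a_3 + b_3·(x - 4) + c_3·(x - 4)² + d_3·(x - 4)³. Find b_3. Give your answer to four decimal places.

-0.1337

Put M_i = S'' at the i-th knot. Here h = (3, 1, 2, 2) and Δ = (4, -7, -2, -1/2), so the interior equations h_(i-1)·M_(i-1) + 2(h_(i-1)+h_i)·M_i + h_i·M_(i+1) = 6(Δ_i − Δ_(i-1)) read
  3·M_0 + 8·M_1 + 1·M_2 = 6(Δ_1 - Δ_0) = -66
  1·M_1 + 6·M_2 + 2·M_3 = 6(Δ_2 - Δ_1) = 30
  2·M_2 + 8·M_3 + 2·M_4 = 6(Δ_3 - Δ_2) = 9
Natural end conditions: M_0 = M_4 = 0.
Solving the tridiagonal system: M_0 = 0, M_1 = -1563/172, M_2 = 288/43, M_3 = -189/344, M_4 = 0.
On [4, 6], with S_3(x) = a_3 + b_3·(x - 4) + c_3·(x - 4)² + d_3·(x - 4)³: c_3 = M_3/2 = -189/688, d_3 = (M_4 - M_3)/(6h_3) = 63/1376, b_3 = Δ_3 - h_3(2M_3 + M_4)/6 = -23/172.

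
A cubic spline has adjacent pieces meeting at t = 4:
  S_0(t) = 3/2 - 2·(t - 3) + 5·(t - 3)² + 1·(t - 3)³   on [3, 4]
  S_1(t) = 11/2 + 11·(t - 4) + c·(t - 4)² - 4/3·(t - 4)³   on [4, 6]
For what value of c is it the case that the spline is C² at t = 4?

S_0''(t) = 10 + 6·(t - 3), so S_0''(4) = 16. On the right, S_1''(4) = 2c, so c = 8.

8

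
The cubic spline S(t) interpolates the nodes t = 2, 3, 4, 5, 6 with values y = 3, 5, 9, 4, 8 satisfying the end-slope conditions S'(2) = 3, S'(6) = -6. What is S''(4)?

-24

Write m_i for S''(x_i). With h_i = 1, 1, 1, 1 and divided differences Δ_i = 2, 4, -5, 4, the continuity of S' gives the tridiagonal system
  1·m_0 + 4·m_1 + 1·m_2 = 6(Δ_1 - Δ_0) = 12
  1·m_1 + 4·m_2 + 1·m_3 = 6(Δ_2 - Δ_1) = -54
  1·m_2 + 4·m_3 + 1·m_4 = 6(Δ_3 - Δ_2) = 54
Clamped end conditions give two more equations: 2h_0·m_0 + h_0·m_1 = 6(Δ_0 - S'(2)) = -6 and h_3·m_3 + 2h_3·m_4 = 6(S'(6) - Δ_3) = -60.
Solving the tridiagonal system: m_0 = -60/7, m_1 = 78/7, m_2 = -24, m_3 = 216/7, m_4 = -318/7.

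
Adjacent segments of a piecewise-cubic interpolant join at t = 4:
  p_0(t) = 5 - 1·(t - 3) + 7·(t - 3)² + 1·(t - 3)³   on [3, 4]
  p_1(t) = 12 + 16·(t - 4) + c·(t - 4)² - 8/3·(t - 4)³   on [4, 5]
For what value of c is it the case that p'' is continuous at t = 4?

10

p_0''(t) = 14 + 6·(t - 3), so p_0''(4) = 20. On the right, p_1''(4) = 2c, so c = 10.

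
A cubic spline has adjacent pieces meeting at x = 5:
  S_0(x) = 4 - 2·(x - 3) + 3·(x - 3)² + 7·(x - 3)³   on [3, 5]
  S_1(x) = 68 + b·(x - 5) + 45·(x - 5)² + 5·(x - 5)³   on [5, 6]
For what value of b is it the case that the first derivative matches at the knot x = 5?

S_0'(x) = -2 + 6·(x - 3) + 21·(x - 3)², so S_0'(5) = 94. On the right, S_1'(5) = b, so b = 94.

94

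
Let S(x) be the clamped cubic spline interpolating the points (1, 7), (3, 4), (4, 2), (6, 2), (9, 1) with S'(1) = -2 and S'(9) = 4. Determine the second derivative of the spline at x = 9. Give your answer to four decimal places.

Put M_i = S'' at the i-th knot. Here h = (2, 1, 2, 3) and Δ = (-3/2, -2, 0, -1/3), so the interior equations h_(i-1)·M_(i-1) + 2(h_(i-1)+h_i)·M_i + h_i·M_(i+1) = 6(Δ_i − Δ_(i-1)) read
  2·M_0 + 6·M_1 + 1·M_2 = 6(Δ_1 - Δ_0) = -3
  1·M_1 + 6·M_2 + 2·M_3 = 6(Δ_2 - Δ_1) = 12
  2·M_2 + 10·M_3 + 3·M_4 = 6(Δ_3 - Δ_2) = -2
Clamped end conditions give two more equations: 2h_0·M_0 + h_0·M_1 = 6(Δ_0 - S'(1)) = 3 and h_3·M_3 + 2h_3·M_4 = 6(S'(9) - Δ_3) = 26.
Solving the tridiagonal system: M_0 = 911/604, M_1 = -229/151, M_2 = 931/302, M_3 = -376/151, M_4 = 2527/453.

5.5784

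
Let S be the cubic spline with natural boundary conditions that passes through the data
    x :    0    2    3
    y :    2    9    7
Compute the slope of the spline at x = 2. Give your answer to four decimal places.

Put σ_i = S'' at the i-th knot. Here h = (2, 1) and Δ = (7/2, -2), so the interior equations h_(i-1)·σ_(i-1) + 2(h_(i-1)+h_i)·σ_i + h_i·σ_(i+1) = 6(Δ_i − Δ_(i-1)) read
  2·σ_0 + 6·σ_1 + 1·σ_2 = 6(Δ_1 - Δ_0) = -33
Natural end conditions: σ_0 = σ_2 = 0.
Solving: σ_0 = 0, σ_1 = -11/2, σ_2 = 0.
On [2, 3], S'(x) = b_1 + 2c_1·(x - 2) + 3d_1·(x - 2)² with b_1 = Δ_1 - h_1(2σ_1 + σ_2)/6 = -1/6, c_1 = σ_1/2 = -11/4, d_1 = (σ_2 - σ_1)/(6h_1) = 11/12. So S'(2) = -1/6.

-0.1667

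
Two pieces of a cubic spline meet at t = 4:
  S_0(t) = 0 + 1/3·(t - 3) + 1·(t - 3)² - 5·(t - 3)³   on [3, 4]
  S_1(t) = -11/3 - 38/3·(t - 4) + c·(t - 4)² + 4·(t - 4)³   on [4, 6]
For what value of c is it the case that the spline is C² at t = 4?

S_0''(t) = 2 - 30·(t - 3), so S_0''(4) = -28. On the right, S_1''(4) = 2c, so c = -14.

-14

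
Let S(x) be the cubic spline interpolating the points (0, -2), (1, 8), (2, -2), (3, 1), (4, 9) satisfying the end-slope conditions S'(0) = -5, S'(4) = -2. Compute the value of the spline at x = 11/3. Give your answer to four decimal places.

8.0344

Let M_i = S''(x_i). Step sizes h_i = 1, 1, 1, 1; slopes of the chords Δ_i = (y_(i+1) - y_i)/h_i = 10, -10, 3, 8.
  1·M_0 + 4·M_1 + 1·M_2 = 6(Δ_1 - Δ_0) = -120
  1·M_1 + 4·M_2 + 1·M_3 = 6(Δ_2 - Δ_1) = 78
  1·M_2 + 4·M_3 + 1·M_4 = 6(Δ_3 - Δ_2) = 30
Clamped end conditions give two more equations: 2h_0·M_0 + h_0·M_1 = 6(Δ_0 - S'(0)) = 90 and h_3·M_3 + 2h_3·M_4 = 6(S'(4) - Δ_3) = -60.
Solving: M_0 = 1023/14, M_1 = -393/7, M_2 = 63/2, M_3 = 57/7, M_4 = -477/14.
On [3, 4], S(x) = 1 + 307/28·(x - 3) + 57/14·(x - 3)² - 197/28·(x - 3)³.
With (x - 3) = 2/3: S(11/3) = 3037/378.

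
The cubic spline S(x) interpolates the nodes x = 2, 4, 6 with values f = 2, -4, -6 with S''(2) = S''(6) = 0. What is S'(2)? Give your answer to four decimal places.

-3.5000

Write m_i for S''(x_i). With h_i = 2, 2 and divided differences Δ_i = -3, -1, the continuity of S' gives the tridiagonal system
  2·m_0 + 8·m_1 + 2·m_2 = 6(Δ_1 - Δ_0) = 12
Natural end conditions: m_0 = m_2 = 0.
Solving: m_0 = 0, m_1 = 3/2, m_2 = 0.
On [2, 4], S'(x) = b_0 + 2c_0·(x - 2) + 3d_0·(x - 2)² with b_0 = Δ_0 - h_0(2m_0 + m_1)/6 = -7/2, c_0 = m_0/2 = 0, d_0 = (m_1 - m_0)/(6h_0) = 1/8. So S'(2) = -7/2.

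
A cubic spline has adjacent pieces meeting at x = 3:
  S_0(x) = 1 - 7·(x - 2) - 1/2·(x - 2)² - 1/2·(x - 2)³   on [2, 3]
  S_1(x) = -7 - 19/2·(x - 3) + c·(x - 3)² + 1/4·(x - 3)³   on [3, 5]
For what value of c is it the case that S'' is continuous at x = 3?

-2

S_0''(x) = -1 - 3·(x - 2), so S_0''(3) = -4. On the right, S_1''(3) = 2c, so c = -2.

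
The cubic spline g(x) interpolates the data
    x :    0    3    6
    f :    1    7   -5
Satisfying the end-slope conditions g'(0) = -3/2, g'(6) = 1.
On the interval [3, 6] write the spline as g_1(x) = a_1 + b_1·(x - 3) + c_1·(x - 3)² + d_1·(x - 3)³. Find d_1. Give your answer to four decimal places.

0.8472

With M_i denoting the second derivative at x_i, h_i = 3, 3, and Δ_i = (y_(i+1) − y_i)/h_i = 2, -4:
  3·M_0 + 12·M_1 + 3·M_2 = 6(Δ_1 - Δ_0) = -36
Clamped end conditions give two more equations: 2h_0·M_0 + h_0·M_1 = 6(Δ_0 - g'(0)) = 21 and h_1·M_1 + 2h_1·M_2 = 6(g'(6) - Δ_1) = 30.
Solving the tridiagonal system: M_0 = 83/12, M_1 = -41/6, M_2 = 101/12.
On [3, 6], with g_1(x) = a_1 + b_1·(x - 3) + c_1·(x - 3)² + d_1·(x - 3)³: c_1 = M_1/2 = -41/12, d_1 = (M_2 - M_1)/(6h_1) = 61/72, b_1 = Δ_1 - h_1(2M_1 + M_2)/6 = -11/8.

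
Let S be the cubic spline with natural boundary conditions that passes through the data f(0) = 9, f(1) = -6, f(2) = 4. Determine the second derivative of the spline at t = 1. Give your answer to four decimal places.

Put σ_i = S'' at the i-th knot. Here h = (1, 1) and Δ = (-15, 10), so the interior equations h_(i-1)·σ_(i-1) + 2(h_(i-1)+h_i)·σ_i + h_i·σ_(i+1) = 6(Δ_i − Δ_(i-1)) read
  1·σ_0 + 4·σ_1 + 1·σ_2 = 6(Δ_1 - Δ_0) = 150
Natural end conditions: σ_0 = σ_2 = 0.
Solving the tridiagonal system: σ_0 = 0, σ_1 = 75/2, σ_2 = 0.

37.5000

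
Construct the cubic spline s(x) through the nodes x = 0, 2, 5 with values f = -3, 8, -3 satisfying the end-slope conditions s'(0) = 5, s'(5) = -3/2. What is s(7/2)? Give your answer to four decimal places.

3.6438

Let m_i = s''(x_i). Step sizes h_i = 2, 3; slopes of the chords Δ_i = (y_(i+1) - y_i)/h_i = 11/2, -11/3.
  2·m_0 + 10·m_1 + 3·m_2 = 6(Δ_1 - Δ_0) = -55
Clamped end conditions give two more equations: 2h_0·m_0 + h_0·m_1 = 6(Δ_0 - s'(0)) = 3 and h_1·m_1 + 2h_1·m_2 = 6(s'(5) - Δ_1) = 13.
Solving the tridiagonal system: m_0 = 99/20, m_1 = -42/5, m_2 = 191/30.
On [2, 5], s(x) = 8 + 31/20·(x - 2) - 21/5·(x - 2)² + 443/540·(x - 2)³.
With (x - 2) = 3/2: s(7/2) = 583/160.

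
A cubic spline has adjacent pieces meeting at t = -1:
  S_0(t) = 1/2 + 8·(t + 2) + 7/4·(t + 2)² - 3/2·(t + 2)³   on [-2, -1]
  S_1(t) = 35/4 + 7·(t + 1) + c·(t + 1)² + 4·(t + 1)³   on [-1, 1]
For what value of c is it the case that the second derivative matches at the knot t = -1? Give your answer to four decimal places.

S_0''(t) = 7/2 - 9·(t + 2), so S_0''(-1) = -11/2. On the right, S_1''(-1) = 2c, so c = -11/4.

-2.7500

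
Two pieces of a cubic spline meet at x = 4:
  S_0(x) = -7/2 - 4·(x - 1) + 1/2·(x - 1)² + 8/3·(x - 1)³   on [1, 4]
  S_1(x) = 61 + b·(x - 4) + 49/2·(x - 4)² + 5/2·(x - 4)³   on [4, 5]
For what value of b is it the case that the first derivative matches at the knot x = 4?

71

S_0'(x) = -4 + 1·(x - 1) + 8·(x - 1)², so S_0'(4) = 71. On the right, S_1'(4) = b, so b = 71.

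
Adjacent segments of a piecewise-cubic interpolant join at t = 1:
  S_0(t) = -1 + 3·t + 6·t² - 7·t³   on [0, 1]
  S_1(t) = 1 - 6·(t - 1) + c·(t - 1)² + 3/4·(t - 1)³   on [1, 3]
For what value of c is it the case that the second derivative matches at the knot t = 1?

S_0''(t) = 12 - 42·t, so S_0''(1) = -30. On the right, S_1''(1) = 2c, so c = -15.

-15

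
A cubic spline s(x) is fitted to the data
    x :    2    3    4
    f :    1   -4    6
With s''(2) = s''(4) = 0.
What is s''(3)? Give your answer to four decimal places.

22.5000

Write M_i for s''(x_i). With h_i = 1, 1 and divided differences Δ_i = -5, 10, the continuity of s' gives the tridiagonal system
  1·M_0 + 4·M_1 + 1·M_2 = 6(Δ_1 - Δ_0) = 90
Natural end conditions: M_0 = M_2 = 0.
Solving: M_0 = 0, M_1 = 45/2, M_2 = 0.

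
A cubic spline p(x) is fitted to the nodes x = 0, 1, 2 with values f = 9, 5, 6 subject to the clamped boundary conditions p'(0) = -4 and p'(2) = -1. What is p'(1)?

-1

Let σ_i = p''(x_i). Step sizes h_i = 1, 1; slopes of the chords Δ_i = (y_(i+1) - y_i)/h_i = -4, 1.
  1·σ_0 + 4·σ_1 + 1·σ_2 = 6(Δ_1 - Δ_0) = 30
Clamped end conditions give two more equations: 2h_0·σ_0 + h_0·σ_1 = 6(Δ_0 - p'(0)) = 0 and h_1·σ_1 + 2h_1·σ_2 = 6(p'(2) - Δ_1) = -12.
Solving the tridiagonal system: σ_0 = -6, σ_1 = 12, σ_2 = -12.
On [1, 2], p'(x) = b_1 + 2c_1·(x - 1) + 3d_1·(x - 1)² with b_1 = Δ_1 - h_1(2σ_1 + σ_2)/6 = -1, c_1 = σ_1/2 = 6, d_1 = (σ_2 - σ_1)/(6h_1) = -4. So p'(1) = -1.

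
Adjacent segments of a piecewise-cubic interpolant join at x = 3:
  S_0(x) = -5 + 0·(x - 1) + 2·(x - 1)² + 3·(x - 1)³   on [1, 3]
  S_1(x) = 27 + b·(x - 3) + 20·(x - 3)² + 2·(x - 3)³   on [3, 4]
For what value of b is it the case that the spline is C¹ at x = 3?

44

S_0'(x) = 0 + 4·(x - 1) + 9·(x - 1)², so S_0'(3) = 44. On the right, S_1'(3) = b, so b = 44.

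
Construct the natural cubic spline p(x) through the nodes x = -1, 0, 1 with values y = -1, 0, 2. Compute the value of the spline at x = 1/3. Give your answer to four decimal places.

Write M_i for p''(x_i). With h_i = 1, 1 and divided differences Δ_i = 1, 2, the continuity of p' gives the tridiagonal system
  1·M_0 + 4·M_1 + 1·M_2 = 6(Δ_1 - Δ_0) = 6
Natural end conditions: M_0 = M_2 = 0.
Solving: M_0 = 0, M_1 = 3/2, M_2 = 0.
On [0, 1], p(x) = 0 + 3/2·x + 3/4·x² - 1/4·x³.
With x = 1/3: p(1/3) = 31/54.

0.5741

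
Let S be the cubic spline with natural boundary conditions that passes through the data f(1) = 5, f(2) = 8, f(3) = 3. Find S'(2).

Write M_i for S''(x_i). With h_i = 1, 1 and divided differences Δ_i = 3, -5, the continuity of S' gives the tridiagonal system
  1·M_0 + 4·M_1 + 1·M_2 = 6(Δ_1 - Δ_0) = -48
Natural end conditions: M_0 = M_2 = 0.
Solving the tridiagonal system: M_0 = 0, M_1 = -12, M_2 = 0.
On [2, 3], S'(x) = b_1 + 2c_1·(x - 2) + 3d_1·(x - 2)² with b_1 = Δ_1 - h_1(2M_1 + M_2)/6 = -1, c_1 = M_1/2 = -6, d_1 = (M_2 - M_1)/(6h_1) = 2. So S'(2) = -1.

-1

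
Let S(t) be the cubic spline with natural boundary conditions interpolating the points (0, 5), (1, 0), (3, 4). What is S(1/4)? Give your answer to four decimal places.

3.4766

Put σ_i = S'' at the i-th knot. Here h = (1, 2) and Δ = (-5, 2), so the interior equations h_(i-1)·σ_(i-1) + 2(h_(i-1)+h_i)·σ_i + h_i·σ_(i+1) = 6(Δ_i − Δ_(i-1)) read
  1·σ_0 + 6·σ_1 + 2·σ_2 = 6(Δ_1 - Δ_0) = 42
Natural end conditions: σ_0 = σ_2 = 0.
Hence σ_0 = 0, σ_1 = 7, σ_2 = 0.
On [0, 1], S(t) = 5 - 37/6·t + 0·t² + 7/6·t³.
With t = 1/4: S(1/4) = 445/128.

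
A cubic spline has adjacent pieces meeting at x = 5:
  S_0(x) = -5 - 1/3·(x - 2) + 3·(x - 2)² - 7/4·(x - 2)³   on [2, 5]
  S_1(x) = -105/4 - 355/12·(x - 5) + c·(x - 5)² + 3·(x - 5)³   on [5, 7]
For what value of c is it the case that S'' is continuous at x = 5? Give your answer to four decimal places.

S_0''(x) = 6 - 21/2·(x - 2), so S_0''(5) = -51/2. On the right, S_1''(5) = 2c, so c = -51/4.

-12.7500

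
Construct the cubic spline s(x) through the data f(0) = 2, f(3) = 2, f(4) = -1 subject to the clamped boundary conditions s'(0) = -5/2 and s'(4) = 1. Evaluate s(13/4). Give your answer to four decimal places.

1.0010

With M_i denoting the second derivative at x_i, h_i = 3, 1, and Δ_i = (y_(i+1) − y_i)/h_i = 0, -3:
  3·M_0 + 8·M_1 + 1·M_2 = 6(Δ_1 - Δ_0) = -18
Clamped end conditions give two more equations: 2h_0·M_0 + h_0·M_1 = 6(Δ_0 - s'(0)) = 15 and h_1·M_1 + 2h_1·M_2 = 6(s'(4) - Δ_1) = 24.
Solving: M_0 = 45/8, M_1 = -25/4, M_2 = 121/8.
On [3, 4], s(x) = 2 - 55/16·(x - 3) - 25/8·(x - 3)² + 57/16·(x - 3)³.
With (x - 3) = 1/4: s(13/4) = 1025/1024.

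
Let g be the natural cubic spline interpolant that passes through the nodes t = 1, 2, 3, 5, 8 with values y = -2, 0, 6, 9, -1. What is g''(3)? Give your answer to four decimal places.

Let M_i = g''(x_i). Step sizes h_i = 1, 1, 2, 3; slopes of the chords Δ_i = (y_(i+1) - y_i)/h_i = 2, 6, 3/2, -10/3.
  1·M_0 + 4·M_1 + 1·M_2 = 6(Δ_1 - Δ_0) = 24
  1·M_1 + 6·M_2 + 2·M_3 = 6(Δ_2 - Δ_1) = -27
  2·M_2 + 10·M_3 + 3·M_4 = 6(Δ_3 - Δ_2) = -29
Natural end conditions: M_0 = M_4 = 0.
Hence M_0 = 0, M_1 = 778/107, M_2 = -544/107, M_3 = -403/214, M_4 = 0.

-5.0841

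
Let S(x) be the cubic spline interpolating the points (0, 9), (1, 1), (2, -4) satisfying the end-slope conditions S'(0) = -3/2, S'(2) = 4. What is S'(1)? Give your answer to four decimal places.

With m_i denoting the second derivative at x_i, h_i = 1, 1, and Δ_i = (y_(i+1) − y_i)/h_i = -8, -5:
  1·m_0 + 4·m_1 + 1·m_2 = 6(Δ_1 - Δ_0) = 18
Clamped end conditions give two more equations: 2h_0·m_0 + h_0·m_1 = 6(Δ_0 - S'(0)) = -39 and h_1·m_1 + 2h_1·m_2 = 6(S'(2) - Δ_1) = 54.
Hence m_0 = -85/4, m_1 = 7/2, m_2 = 101/4.
On [1, 2], S'(x) = b_1 + 2c_1·(x - 1) + 3d_1·(x - 1)² with b_1 = Δ_1 - h_1(2m_1 + m_2)/6 = -83/8, c_1 = m_1/2 = 7/4, d_1 = (m_2 - m_1)/(6h_1) = 29/8. So S'(1) = -83/8.

-10.3750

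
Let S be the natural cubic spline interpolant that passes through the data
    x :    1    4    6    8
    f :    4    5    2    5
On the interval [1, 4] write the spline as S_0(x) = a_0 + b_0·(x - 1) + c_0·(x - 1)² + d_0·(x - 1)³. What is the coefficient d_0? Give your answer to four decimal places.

-0.0906

Let m_i = S''(x_i). Step sizes h_i = 3, 2, 2; slopes of the chords Δ_i = (y_(i+1) - y_i)/h_i = 1/3, -3/2, 3/2.
  3·m_0 + 10·m_1 + 2·m_2 = 6(Δ_1 - Δ_0) = -11
  2·m_1 + 8·m_2 + 2·m_3 = 6(Δ_2 - Δ_1) = 18
Natural end conditions: m_0 = m_3 = 0.
Forward elimination and back-substitution give m_0 = 0, m_1 = -31/19, m_2 = 101/38, m_3 = 0.
On [1, 4], with S_0(x) = a_0 + b_0·(x - 1) + c_0·(x - 1)² + d_0·(x - 1)³: c_0 = m_0/2 = 0, d_0 = (m_1 - m_0)/(6h_0) = -31/342, b_0 = Δ_0 - h_0(2m_0 + m_1)/6 = 131/114.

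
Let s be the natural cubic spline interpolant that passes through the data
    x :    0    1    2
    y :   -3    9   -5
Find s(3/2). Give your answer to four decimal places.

Let σ_i = s''(x_i). Step sizes h_i = 1, 1; slopes of the chords Δ_i = (y_(i+1) - y_i)/h_i = 12, -14.
  1·σ_0 + 4·σ_1 + 1·σ_2 = 6(Δ_1 - Δ_0) = -156
Natural end conditions: σ_0 = σ_2 = 0.
Hence σ_0 = 0, σ_1 = -39, σ_2 = 0.
On [1, 2], s(x) = 9 - 1·(x - 1) - 39/2·(x - 1)² + 13/2·(x - 1)³.
With (x - 1) = 1/2: s(3/2) = 71/16.

4.4375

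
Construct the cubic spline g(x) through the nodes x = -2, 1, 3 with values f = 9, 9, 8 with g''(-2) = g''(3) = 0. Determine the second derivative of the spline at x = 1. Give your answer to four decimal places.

-0.3000

Write σ_i for g''(x_i). With h_i = 3, 2 and divided differences Δ_i = 0, -1/2, the continuity of g' gives the tridiagonal system
  3·σ_0 + 10·σ_1 + 2·σ_2 = 6(Δ_1 - Δ_0) = -3
Natural end conditions: σ_0 = σ_2 = 0.
Solving: σ_0 = 0, σ_1 = -3/10, σ_2 = 0.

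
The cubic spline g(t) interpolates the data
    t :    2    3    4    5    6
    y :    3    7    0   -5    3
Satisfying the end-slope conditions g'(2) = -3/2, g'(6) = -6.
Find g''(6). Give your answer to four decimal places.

Write M_i for g''(x_i). With h_i = 1, 1, 1, 1 and divided differences Δ_i = 4, -7, -5, 8, the continuity of g' gives the tridiagonal system
  1·M_0 + 4·M_1 + 1·M_2 = 6(Δ_1 - Δ_0) = -66
  1·M_1 + 4·M_2 + 1·M_3 = 6(Δ_2 - Δ_1) = 12
  1·M_2 + 4·M_3 + 1·M_4 = 6(Δ_3 - Δ_2) = 78
Clamped end conditions give two more equations: 2h_0·M_0 + h_0·M_1 = 6(Δ_0 - g'(2)) = 33 and h_3·M_3 + 2h_3·M_4 = 6(g'(6) - Δ_3) = -84.
Solving the tridiagonal system: M_0 = 1587/56, M_1 = -663/28, M_2 = 3/8, M_3 = 957/28, M_4 = -3309/56.

-59.0893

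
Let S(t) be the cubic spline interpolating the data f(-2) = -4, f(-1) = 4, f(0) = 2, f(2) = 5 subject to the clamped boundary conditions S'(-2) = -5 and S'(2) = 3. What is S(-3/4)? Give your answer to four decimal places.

With m_i denoting the second derivative at x_i, h_i = 1, 1, 2, and Δ_i = (y_(i+1) − y_i)/h_i = 8, -2, 3/2:
  1·m_0 + 4·m_1 + 1·m_2 = 6(Δ_1 - Δ_0) = -60
  1·m_1 + 6·m_2 + 2·m_3 = 6(Δ_2 - Δ_1) = 21
Clamped end conditions give two more equations: 2h_0·m_0 + h_0·m_1 = 6(Δ_0 - S'(-2)) = 78 and h_2·m_2 + 2h_2·m_3 = 6(S'(2) - Δ_2) = 9.
Hence m_0 = 109/2, m_1 = -31, m_2 = 19/2, m_3 = -5/2.
On [-1, 0], S(t) = 4 + 27/4·(t + 1) - 31/2·(t + 1)² + 27/4·(t + 1)³.
With (t + 1) = 1/4: S(-3/4) = 1235/256.

4.8242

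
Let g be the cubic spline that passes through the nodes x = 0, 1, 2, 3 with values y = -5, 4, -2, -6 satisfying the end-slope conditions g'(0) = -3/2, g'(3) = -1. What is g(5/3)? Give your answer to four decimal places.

Write M_i for g''(x_i). With h_i = 1, 1, 1 and divided differences Δ_i = 9, -6, -4, the continuity of g' gives the tridiagonal system
  1·M_0 + 4·M_1 + 1·M_2 = 6(Δ_1 - Δ_0) = -90
  1·M_1 + 4·M_2 + 1·M_3 = 6(Δ_2 - Δ_1) = 12
Clamped end conditions give two more equations: 2h_0·M_0 + h_0·M_1 = 6(Δ_0 - g'(0)) = 63 and h_2·M_2 + 2h_2·M_3 = 6(g'(3) - Δ_2) = 18.
Solving the tridiagonal system: M_0 = 758/15, M_1 = -571/15, M_2 = 176/15, M_3 = 47/15.
On [1, 2], g(x) = 4 + 71/15·(x - 1) - 571/30·(x - 1)² + 83/10·(x - 1)³.
With (x - 1) = 2/3: g(5/3) = 52/45.

1.1556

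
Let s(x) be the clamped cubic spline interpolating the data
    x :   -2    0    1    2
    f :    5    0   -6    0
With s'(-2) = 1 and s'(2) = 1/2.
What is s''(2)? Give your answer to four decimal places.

Put M_i = s'' at the i-th knot. Here h = (2, 1, 1) and Δ = (-5/2, -6, 6), so the interior equations h_(i-1)·M_(i-1) + 2(h_(i-1)+h_i)·M_i + h_i·M_(i+1) = 6(Δ_i − Δ_(i-1)) read
  2·M_0 + 6·M_1 + 1·M_2 = 6(Δ_1 - Δ_0) = -21
  1·M_1 + 4·M_2 + 1·M_3 = 6(Δ_2 - Δ_1) = 72
Clamped end conditions give two more equations: 2h_0·M_0 + h_0·M_1 = 6(Δ_0 - s'(-2)) = -21 and h_2·M_2 + 2h_2·M_3 = 6(s'(2) - Δ_2) = -33.
Hence M_0 = -16/11, M_1 = -167/22, M_2 = 302/11, M_3 = -665/22.

-30.2273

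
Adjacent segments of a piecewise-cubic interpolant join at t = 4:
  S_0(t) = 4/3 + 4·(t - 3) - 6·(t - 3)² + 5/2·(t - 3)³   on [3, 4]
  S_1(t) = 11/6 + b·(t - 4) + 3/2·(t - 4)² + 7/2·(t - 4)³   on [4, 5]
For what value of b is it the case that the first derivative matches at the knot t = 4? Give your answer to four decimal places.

S_0'(t) = 4 - 12·(t - 3) + 15/2·(t - 3)², so S_0'(4) = -1/2. On the right, S_1'(4) = b, so b = -1/2.

-0.5000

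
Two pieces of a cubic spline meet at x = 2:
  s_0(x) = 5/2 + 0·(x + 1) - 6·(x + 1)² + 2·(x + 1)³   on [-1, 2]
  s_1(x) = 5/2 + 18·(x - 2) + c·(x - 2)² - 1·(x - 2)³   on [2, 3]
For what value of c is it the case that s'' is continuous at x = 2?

s_0''(x) = -12 + 12·(x + 1), so s_0''(2) = 24. On the right, s_1''(2) = 2c, so c = 12.

12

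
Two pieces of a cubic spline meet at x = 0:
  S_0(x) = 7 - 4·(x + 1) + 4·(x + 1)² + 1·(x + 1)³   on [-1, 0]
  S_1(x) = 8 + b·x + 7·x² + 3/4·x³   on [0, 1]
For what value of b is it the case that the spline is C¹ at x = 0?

S_0'(x) = -4 + 8·(x + 1) + 3·(x + 1)², so S_0'(0) = 7. On the right, S_1'(0) = b, so b = 7.

7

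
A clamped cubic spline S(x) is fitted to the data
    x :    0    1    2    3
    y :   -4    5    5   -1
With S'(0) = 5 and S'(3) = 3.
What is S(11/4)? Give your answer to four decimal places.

Put σ_i = S'' at the i-th knot. Here h = (1, 1, 1) and Δ = (9, 0, -6), so the interior equations h_(i-1)·σ_(i-1) + 2(h_(i-1)+h_i)·σ_i + h_i·σ_(i+1) = 6(Δ_i − Δ_(i-1)) read
  1·σ_0 + 4·σ_1 + 1·σ_2 = 6(Δ_1 - Δ_0) = -54
  1·σ_1 + 4·σ_2 + 1·σ_3 = 6(Δ_2 - Δ_1) = -36
Clamped end conditions give two more equations: 2h_0·σ_0 + h_0·σ_1 = 6(Δ_0 - S'(0)) = 24 and h_2·σ_2 + 2h_2·σ_3 = 6(S'(3) - Δ_2) = 54.
Solving the tridiagonal system: σ_0 = 292/15, σ_1 = -224/15, σ_2 = -206/15, σ_3 = 508/15.
On [2, 3], S(x) = 5 - 106/15·(x - 2) - 103/15·(x - 2)² + 119/15·(x - 2)³.
With (x - 2) = 3/4: S(11/4) = -261/320.

-0.8156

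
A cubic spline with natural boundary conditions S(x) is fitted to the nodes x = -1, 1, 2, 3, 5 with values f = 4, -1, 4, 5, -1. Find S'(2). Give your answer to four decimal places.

3.9583

Let m_i = S''(x_i). Step sizes h_i = 2, 1, 1, 2; slopes of the chords Δ_i = (y_(i+1) - y_i)/h_i = -5/2, 5, 1, -3.
  2·m_0 + 6·m_1 + 1·m_2 = 6(Δ_1 - Δ_0) = 45
  1·m_1 + 4·m_2 + 1·m_3 = 6(Δ_2 - Δ_1) = -24
  1·m_2 + 6·m_3 + 2·m_4 = 6(Δ_3 - Δ_2) = -24
Natural end conditions: m_0 = m_4 = 0.
Solving: m_0 = 0, m_1 = 35/4, m_2 = -15/2, m_3 = -11/4, m_4 = 0.
On [2, 3], S'(x) = b_2 + 2c_2·(x - 2) + 3d_2·(x - 2)² with b_2 = Δ_2 - h_2(2m_2 + m_3)/6 = 95/24, c_2 = m_2/2 = -15/4, d_2 = (m_3 - m_2)/(6h_2) = 19/24. So S'(2) = 95/24.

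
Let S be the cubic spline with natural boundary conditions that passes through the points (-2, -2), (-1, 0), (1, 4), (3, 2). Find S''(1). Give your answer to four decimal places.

Put m_i = S'' at the i-th knot. Here h = (1, 2, 2) and Δ = (2, 2, -1), so the interior equations h_(i-1)·m_(i-1) + 2(h_(i-1)+h_i)·m_i + h_i·m_(i+1) = 6(Δ_i − Δ_(i-1)) read
  1·m_0 + 6·m_1 + 2·m_2 = 6(Δ_1 - Δ_0) = 0
  2·m_1 + 8·m_2 + 2·m_3 = 6(Δ_2 - Δ_1) = -18
Natural end conditions: m_0 = m_3 = 0.
Solving the tridiagonal system: m_0 = 0, m_1 = 9/11, m_2 = -27/11, m_3 = 0.

-2.4545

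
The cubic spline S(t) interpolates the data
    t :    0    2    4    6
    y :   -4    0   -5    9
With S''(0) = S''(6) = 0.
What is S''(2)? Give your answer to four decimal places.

Write M_i for S''(x_i). With h_i = 2, 2, 2 and divided differences Δ_i = 2, -5/2, 7, the continuity of S' gives the tridiagonal system
  2·M_0 + 8·M_1 + 2·M_2 = 6(Δ_1 - Δ_0) = -27
  2·M_1 + 8·M_2 + 2·M_3 = 6(Δ_2 - Δ_1) = 57
Natural end conditions: M_0 = M_3 = 0.
Hence M_0 = 0, M_1 = -11/2, M_2 = 17/2, M_3 = 0.

-5.5000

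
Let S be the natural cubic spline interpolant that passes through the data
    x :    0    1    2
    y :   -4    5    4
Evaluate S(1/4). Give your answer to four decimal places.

-1.1641

Put m_i = S'' at the i-th knot. Here h = (1, 1) and Δ = (9, -1), so the interior equations h_(i-1)·m_(i-1) + 2(h_(i-1)+h_i)·m_i + h_i·m_(i+1) = 6(Δ_i − Δ_(i-1)) read
  1·m_0 + 4·m_1 + 1·m_2 = 6(Δ_1 - Δ_0) = -60
Natural end conditions: m_0 = m_2 = 0.
Solving: m_0 = 0, m_1 = -15, m_2 = 0.
On [0, 1], S(x) = -4 + 23/2·x + 0·x² - 5/2·x³.
With x = 1/4: S(1/4) = -149/128.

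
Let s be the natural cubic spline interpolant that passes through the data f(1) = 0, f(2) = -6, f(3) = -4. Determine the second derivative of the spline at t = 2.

Write m_i for s''(x_i). With h_i = 1, 1 and divided differences Δ_i = -6, 2, the continuity of s' gives the tridiagonal system
  1·m_0 + 4·m_1 + 1·m_2 = 6(Δ_1 - Δ_0) = 48
Natural end conditions: m_0 = m_2 = 0.
Solving: m_0 = 0, m_1 = 12, m_2 = 0.

12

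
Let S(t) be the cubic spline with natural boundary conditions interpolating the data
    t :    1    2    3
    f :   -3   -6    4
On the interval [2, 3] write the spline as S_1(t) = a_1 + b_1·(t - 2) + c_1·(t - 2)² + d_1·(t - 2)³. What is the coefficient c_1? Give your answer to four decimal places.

9.7500

With m_i denoting the second derivative at x_i, h_i = 1, 1, and Δ_i = (y_(i+1) − y_i)/h_i = -3, 10:
  1·m_0 + 4·m_1 + 1·m_2 = 6(Δ_1 - Δ_0) = 78
Natural end conditions: m_0 = m_2 = 0.
Hence m_0 = 0, m_1 = 39/2, m_2 = 0.
On [2, 3], with S_1(t) = a_1 + b_1·(t - 2) + c_1·(t - 2)² + d_1·(t - 2)³: c_1 = m_1/2 = 39/4, d_1 = (m_2 - m_1)/(6h_1) = -13/4, b_1 = Δ_1 - h_1(2m_1 + m_2)/6 = 7/2.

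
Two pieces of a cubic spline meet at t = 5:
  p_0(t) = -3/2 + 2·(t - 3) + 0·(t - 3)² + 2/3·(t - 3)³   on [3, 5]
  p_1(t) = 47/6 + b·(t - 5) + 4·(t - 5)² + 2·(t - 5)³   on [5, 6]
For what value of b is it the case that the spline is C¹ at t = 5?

10

p_0'(t) = 2 + 0·(t - 3) + 2·(t - 3)², so p_0'(5) = 10. On the right, p_1'(5) = b, so b = 10.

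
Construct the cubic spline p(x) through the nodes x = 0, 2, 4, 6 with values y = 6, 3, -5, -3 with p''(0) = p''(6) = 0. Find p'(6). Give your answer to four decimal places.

Put M_i = p'' at the i-th knot. Here h = (2, 2, 2) and Δ = (-3/2, -4, 1), so the interior equations h_(i-1)·M_(i-1) + 2(h_(i-1)+h_i)·M_i + h_i·M_(i+1) = 6(Δ_i − Δ_(i-1)) read
  2·M_0 + 8·M_1 + 2·M_2 = 6(Δ_1 - Δ_0) = -15
  2·M_1 + 8·M_2 + 2·M_3 = 6(Δ_2 - Δ_1) = 30
Natural end conditions: M_0 = M_3 = 0.
Hence M_0 = 0, M_1 = -3, M_2 = 9/2, M_3 = 0.
On [4, 6], p'(x) = b_2 + 2c_2·(x - 4) + 3d_2·(x - 4)² with b_2 = Δ_2 - h_2(2M_2 + M_3)/6 = -2, c_2 = M_2/2 = 9/4, d_2 = (M_3 - M_2)/(6h_2) = -3/8. So p'(6) = 5/2.

2.5000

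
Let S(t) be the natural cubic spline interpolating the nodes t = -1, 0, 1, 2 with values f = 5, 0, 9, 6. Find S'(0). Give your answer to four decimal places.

Write m_i for S''(x_i). With h_i = 1, 1, 1 and divided differences Δ_i = -5, 9, -3, the continuity of S' gives the tridiagonal system
  1·m_0 + 4·m_1 + 1·m_2 = 6(Δ_1 - Δ_0) = 84
  1·m_1 + 4·m_2 + 1·m_3 = 6(Δ_2 - Δ_1) = -72
Natural end conditions: m_0 = m_3 = 0.
Solving: m_0 = 0, m_1 = 136/5, m_2 = -124/5, m_3 = 0.
On [0, 1], S'(t) = b_1 + 2c_1·t + 3d_1·t² with b_1 = Δ_1 - h_1(2m_1 + m_2)/6 = 61/15, c_1 = m_1/2 = 68/5, d_1 = (m_2 - m_1)/(6h_1) = -26/3. So S'(0) = 61/15.

4.0667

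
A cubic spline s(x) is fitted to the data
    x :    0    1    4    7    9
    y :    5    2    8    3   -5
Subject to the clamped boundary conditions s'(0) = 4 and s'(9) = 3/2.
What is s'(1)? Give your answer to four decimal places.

-4.4711

Put M_i = s'' at the i-th knot. Here h = (1, 3, 3, 2) and Δ = (-3, 2, -5/3, -4), so the interior equations h_(i-1)·M_(i-1) + 2(h_(i-1)+h_i)·M_i + h_i·M_(i+1) = 6(Δ_i − Δ_(i-1)) read
  1·M_0 + 8·M_1 + 3·M_2 = 6(Δ_1 - Δ_0) = 30
  3·M_1 + 12·M_2 + 3·M_3 = 6(Δ_2 - Δ_1) = -22
  3·M_2 + 10·M_3 + 2·M_4 = 6(Δ_3 - Δ_2) = -14
Clamped end conditions give two more equations: 2h_0·M_0 + h_0·M_1 = 6(Δ_0 - s'(0)) = -42 and h_3·M_3 + 2h_3·M_4 = 6(s'(9) - Δ_3) = 33.
Solving the tridiagonal system: M_0 = -7367/294, M_1 = 1193/147, M_2 = -967/294, M_3 = -337/147, M_4 = 5525/588.
On [1, 4], s'(x) = b_1 + 2c_1·(x - 1) + 3d_1·(x - 1)² with b_1 = Δ_1 - h_1(2M_1 + M_2)/6 = -2629/588, c_1 = M_1/2 = 1193/294, d_1 = (M_2 - M_1)/(6h_1) = -479/756. So s'(1) = -2629/588.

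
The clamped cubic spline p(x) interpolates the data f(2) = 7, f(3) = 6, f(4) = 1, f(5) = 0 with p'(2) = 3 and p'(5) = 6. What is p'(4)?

Write σ_i for p''(x_i). With h_i = 1, 1, 1 and divided differences Δ_i = -1, -5, -1, the continuity of p' gives the tridiagonal system
  1·σ_0 + 4·σ_1 + 1·σ_2 = 6(Δ_1 - Δ_0) = -24
  1·σ_1 + 4·σ_2 + 1·σ_3 = 6(Δ_2 - Δ_1) = 24
Clamped end conditions give two more equations: 2h_0·σ_0 + h_0·σ_1 = 6(Δ_0 - p'(2)) = -24 and h_2·σ_2 + 2h_2·σ_3 = 6(p'(5) - Δ_2) = 42.
Solving: σ_0 = -10, σ_1 = -4, σ_2 = 2, σ_3 = 20.
On [4, 5], p'(x) = b_2 + 2c_2·(x - 4) + 3d_2·(x - 4)² with b_2 = Δ_2 - h_2(2σ_2 + σ_3)/6 = -5, c_2 = σ_2/2 = 1, d_2 = (σ_3 - σ_2)/(6h_2) = 3. So p'(4) = -5.

-5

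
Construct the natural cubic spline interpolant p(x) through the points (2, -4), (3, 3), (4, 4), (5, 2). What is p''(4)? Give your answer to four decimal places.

-2.4000

Let m_i = p''(x_i). Step sizes h_i = 1, 1, 1; slopes of the chords Δ_i = (y_(i+1) - y_i)/h_i = 7, 1, -2.
  1·m_0 + 4·m_1 + 1·m_2 = 6(Δ_1 - Δ_0) = -36
  1·m_1 + 4·m_2 + 1·m_3 = 6(Δ_2 - Δ_1) = -18
Natural end conditions: m_0 = m_3 = 0.
Forward elimination and back-substitution give m_0 = 0, m_1 = -42/5, m_2 = -12/5, m_3 = 0.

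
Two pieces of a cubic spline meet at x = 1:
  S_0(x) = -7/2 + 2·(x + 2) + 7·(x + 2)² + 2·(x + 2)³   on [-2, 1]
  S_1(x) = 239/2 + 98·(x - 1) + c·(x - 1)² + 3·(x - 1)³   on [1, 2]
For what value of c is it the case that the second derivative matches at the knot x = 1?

25

S_0''(x) = 14 + 12·(x + 2), so S_0''(1) = 50. On the right, S_1''(1) = 2c, so c = 25.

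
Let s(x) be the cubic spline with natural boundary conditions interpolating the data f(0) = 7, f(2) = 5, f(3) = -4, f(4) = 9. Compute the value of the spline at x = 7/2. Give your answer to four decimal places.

0.2174

Write M_i for s''(x_i). With h_i = 2, 1, 1 and divided differences Δ_i = -1, -9, 13, the continuity of s' gives the tridiagonal system
  2·M_0 + 6·M_1 + 1·M_2 = 6(Δ_1 - Δ_0) = -48
  1·M_1 + 4·M_2 + 1·M_3 = 6(Δ_2 - Δ_1) = 132
Natural end conditions: M_0 = M_3 = 0.
Solving the tridiagonal system: M_0 = 0, M_1 = -324/23, M_2 = 840/23, M_3 = 0.
On [3, 4], s(x) = -4 + 19/23·(x - 3) + 420/23·(x - 3)² - 140/23·(x - 3)³.
With (x - 3) = 1/2: s(7/2) = 5/23.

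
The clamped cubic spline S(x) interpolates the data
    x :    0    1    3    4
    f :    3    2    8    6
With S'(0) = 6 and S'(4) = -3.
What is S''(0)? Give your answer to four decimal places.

-26.7429

Write M_i for S''(x_i). With h_i = 1, 2, 1 and divided differences Δ_i = -1, 3, -2, the continuity of S' gives the tridiagonal system
  1·M_0 + 6·M_1 + 2·M_2 = 6(Δ_1 - Δ_0) = 24
  2·M_1 + 6·M_2 + 1·M_3 = 6(Δ_2 - Δ_1) = -30
Clamped end conditions give two more equations: 2h_0·M_0 + h_0·M_1 = 6(Δ_0 - S'(0)) = -42 and h_2·M_2 + 2h_2·M_3 = 6(S'(4) - Δ_2) = -6.
Solving: M_0 = -936/35, M_1 = 402/35, M_2 = -318/35, M_3 = 54/35.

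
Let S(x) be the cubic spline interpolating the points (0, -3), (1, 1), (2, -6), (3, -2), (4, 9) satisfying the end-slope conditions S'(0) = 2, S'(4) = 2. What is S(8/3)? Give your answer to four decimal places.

With M_i denoting the second derivative at x_i, h_i = 1, 1, 1, 1, and Δ_i = (y_(i+1) − y_i)/h_i = 4, -7, 4, 11:
  1·M_0 + 4·M_1 + 1·M_2 = 6(Δ_1 - Δ_0) = -66
  1·M_1 + 4·M_2 + 1·M_3 = 6(Δ_2 - Δ_1) = 66
  1·M_2 + 4·M_3 + 1·M_4 = 6(Δ_3 - Δ_2) = 42
Clamped end conditions give two more equations: 2h_0·M_0 + h_0·M_1 = 6(Δ_0 - S'(0)) = 12 and h_3·M_3 + 2h_3·M_4 = 6(S'(4) - Δ_3) = -54.
Solving: M_0 = 267/14, M_1 = -183/7, M_2 = 39/2, M_3 = 99/7, M_4 = -477/14.
On [2, 3], S(x) = -6 - 34/7·(x - 2) + 39/4·(x - 2)² - 25/28·(x - 2)³.
With (x - 2) = 2/3: S(8/3) = -977/189.

-5.1693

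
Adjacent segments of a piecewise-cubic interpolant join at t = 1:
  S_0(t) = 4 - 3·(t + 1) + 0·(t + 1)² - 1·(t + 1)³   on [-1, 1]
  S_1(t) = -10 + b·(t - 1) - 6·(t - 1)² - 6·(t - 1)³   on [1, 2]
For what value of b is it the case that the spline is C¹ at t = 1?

-15

S_0'(t) = -3 + 0·(t + 1) - 3·(t + 1)², so S_0'(1) = -15. On the right, S_1'(1) = b, so b = -15.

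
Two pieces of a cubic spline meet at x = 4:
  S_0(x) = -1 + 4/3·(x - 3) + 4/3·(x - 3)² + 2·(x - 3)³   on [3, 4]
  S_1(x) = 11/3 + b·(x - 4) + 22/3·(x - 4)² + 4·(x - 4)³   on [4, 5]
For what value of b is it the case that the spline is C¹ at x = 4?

10

S_0'(x) = 4/3 + 8/3·(x - 3) + 6·(x - 3)², so S_0'(4) = 10. On the right, S_1'(4) = b, so b = 10.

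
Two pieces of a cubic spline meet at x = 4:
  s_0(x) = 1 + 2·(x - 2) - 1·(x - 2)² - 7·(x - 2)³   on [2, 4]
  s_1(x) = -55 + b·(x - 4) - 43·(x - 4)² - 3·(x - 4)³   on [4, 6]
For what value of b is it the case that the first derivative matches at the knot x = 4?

s_0'(x) = 2 - 2·(x - 2) - 21·(x - 2)², so s_0'(4) = -86. On the right, s_1'(4) = b, so b = -86.

-86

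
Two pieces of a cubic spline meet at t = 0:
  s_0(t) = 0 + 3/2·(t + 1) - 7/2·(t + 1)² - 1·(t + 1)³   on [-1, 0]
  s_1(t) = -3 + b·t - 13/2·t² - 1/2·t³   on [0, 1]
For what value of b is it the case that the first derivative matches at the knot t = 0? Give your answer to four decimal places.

s_0'(t) = 3/2 - 7·(t + 1) - 3·(t + 1)², so s_0'(0) = -17/2. On the right, s_1'(0) = b, so b = -17/2.

-8.5000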